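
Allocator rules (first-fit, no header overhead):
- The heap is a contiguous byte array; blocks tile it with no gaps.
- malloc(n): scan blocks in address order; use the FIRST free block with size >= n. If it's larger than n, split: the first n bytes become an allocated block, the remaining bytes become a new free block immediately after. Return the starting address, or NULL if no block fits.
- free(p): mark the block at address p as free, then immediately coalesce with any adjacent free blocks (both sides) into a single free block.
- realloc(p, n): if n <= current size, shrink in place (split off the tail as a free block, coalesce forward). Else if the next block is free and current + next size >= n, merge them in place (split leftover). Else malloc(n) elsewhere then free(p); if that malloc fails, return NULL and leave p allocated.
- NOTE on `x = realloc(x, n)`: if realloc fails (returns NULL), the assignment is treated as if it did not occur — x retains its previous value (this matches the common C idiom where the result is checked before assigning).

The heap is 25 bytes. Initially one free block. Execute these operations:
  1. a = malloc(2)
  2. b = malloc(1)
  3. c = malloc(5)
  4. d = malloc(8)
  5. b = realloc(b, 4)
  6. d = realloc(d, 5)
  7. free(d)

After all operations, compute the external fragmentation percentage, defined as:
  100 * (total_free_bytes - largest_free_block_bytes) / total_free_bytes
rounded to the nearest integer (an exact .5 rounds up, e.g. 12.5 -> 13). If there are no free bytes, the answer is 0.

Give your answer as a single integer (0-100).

Op 1: a = malloc(2) -> a = 0; heap: [0-1 ALLOC][2-24 FREE]
Op 2: b = malloc(1) -> b = 2; heap: [0-1 ALLOC][2-2 ALLOC][3-24 FREE]
Op 3: c = malloc(5) -> c = 3; heap: [0-1 ALLOC][2-2 ALLOC][3-7 ALLOC][8-24 FREE]
Op 4: d = malloc(8) -> d = 8; heap: [0-1 ALLOC][2-2 ALLOC][3-7 ALLOC][8-15 ALLOC][16-24 FREE]
Op 5: b = realloc(b, 4) -> b = 16; heap: [0-1 ALLOC][2-2 FREE][3-7 ALLOC][8-15 ALLOC][16-19 ALLOC][20-24 FREE]
Op 6: d = realloc(d, 5) -> d = 8; heap: [0-1 ALLOC][2-2 FREE][3-7 ALLOC][8-12 ALLOC][13-15 FREE][16-19 ALLOC][20-24 FREE]
Op 7: free(d) -> (freed d); heap: [0-1 ALLOC][2-2 FREE][3-7 ALLOC][8-15 FREE][16-19 ALLOC][20-24 FREE]
Free blocks: [1 8 5] total_free=14 largest=8 -> 100*(14-8)/14 = 600/14 ≈ 42.857 -> rounds to 43

Answer: 43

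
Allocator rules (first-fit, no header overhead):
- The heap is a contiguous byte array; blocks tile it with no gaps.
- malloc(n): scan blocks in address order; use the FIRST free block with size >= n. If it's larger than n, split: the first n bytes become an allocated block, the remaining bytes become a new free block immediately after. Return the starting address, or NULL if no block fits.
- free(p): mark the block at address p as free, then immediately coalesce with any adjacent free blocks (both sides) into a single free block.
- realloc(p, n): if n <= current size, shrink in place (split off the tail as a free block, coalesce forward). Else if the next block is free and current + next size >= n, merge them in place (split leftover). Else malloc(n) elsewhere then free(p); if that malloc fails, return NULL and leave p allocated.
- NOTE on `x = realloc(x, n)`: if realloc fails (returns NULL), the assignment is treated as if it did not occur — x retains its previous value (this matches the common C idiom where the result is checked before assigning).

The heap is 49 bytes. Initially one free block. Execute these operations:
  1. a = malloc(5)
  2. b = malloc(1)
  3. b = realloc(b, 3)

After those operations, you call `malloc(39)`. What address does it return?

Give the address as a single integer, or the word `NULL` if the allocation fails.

Op 1: a = malloc(5) -> a = 0; heap: [0-4 ALLOC][5-48 FREE]
Op 2: b = malloc(1) -> b = 5; heap: [0-4 ALLOC][5-5 ALLOC][6-48 FREE]
Op 3: b = realloc(b, 3) -> b = 5; heap: [0-4 ALLOC][5-7 ALLOC][8-48 FREE]
malloc(39): first-fit scan over [0-4 ALLOC][5-7 ALLOC][8-48 FREE] -> 8

Answer: 8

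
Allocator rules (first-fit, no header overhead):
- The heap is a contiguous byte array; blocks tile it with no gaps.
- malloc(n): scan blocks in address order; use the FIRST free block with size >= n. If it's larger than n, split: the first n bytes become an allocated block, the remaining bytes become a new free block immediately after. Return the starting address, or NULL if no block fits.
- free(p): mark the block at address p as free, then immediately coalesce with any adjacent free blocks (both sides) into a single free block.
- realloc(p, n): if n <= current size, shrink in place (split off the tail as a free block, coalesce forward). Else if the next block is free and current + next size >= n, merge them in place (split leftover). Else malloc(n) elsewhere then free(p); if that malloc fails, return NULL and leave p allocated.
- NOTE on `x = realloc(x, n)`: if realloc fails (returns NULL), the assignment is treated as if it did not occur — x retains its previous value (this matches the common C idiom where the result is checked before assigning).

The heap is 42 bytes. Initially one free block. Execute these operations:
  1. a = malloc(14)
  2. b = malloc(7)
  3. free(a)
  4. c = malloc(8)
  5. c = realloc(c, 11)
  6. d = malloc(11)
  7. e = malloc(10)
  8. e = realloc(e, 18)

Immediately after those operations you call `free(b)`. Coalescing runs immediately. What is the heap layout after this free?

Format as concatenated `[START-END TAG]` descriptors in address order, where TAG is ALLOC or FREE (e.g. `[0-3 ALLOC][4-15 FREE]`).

Op 1: a = malloc(14) -> a = 0; heap: [0-13 ALLOC][14-41 FREE]
Op 2: b = malloc(7) -> b = 14; heap: [0-13 ALLOC][14-20 ALLOC][21-41 FREE]
Op 3: free(a) -> (freed a); heap: [0-13 FREE][14-20 ALLOC][21-41 FREE]
Op 4: c = malloc(8) -> c = 0; heap: [0-7 ALLOC][8-13 FREE][14-20 ALLOC][21-41 FREE]
Op 5: c = realloc(c, 11) -> c = 0; heap: [0-10 ALLOC][11-13 FREE][14-20 ALLOC][21-41 FREE]
Op 6: d = malloc(11) -> d = 21; heap: [0-10 ALLOC][11-13 FREE][14-20 ALLOC][21-31 ALLOC][32-41 FREE]
Op 7: e = malloc(10) -> e = 32; heap: [0-10 ALLOC][11-13 FREE][14-20 ALLOC][21-31 ALLOC][32-41 ALLOC]
Op 8: e = realloc(e, 18) -> NULL (e unchanged); heap: [0-10 ALLOC][11-13 FREE][14-20 ALLOC][21-31 ALLOC][32-41 ALLOC]
free(b): b = 14 -> block [14-20 ALLOC]; mark free, coalesce with adjacent free neighbors -> [0-10 ALLOC][11-20 FREE][21-31 ALLOC][32-41 ALLOC]

Answer: [0-10 ALLOC][11-20 FREE][21-31 ALLOC][32-41 ALLOC]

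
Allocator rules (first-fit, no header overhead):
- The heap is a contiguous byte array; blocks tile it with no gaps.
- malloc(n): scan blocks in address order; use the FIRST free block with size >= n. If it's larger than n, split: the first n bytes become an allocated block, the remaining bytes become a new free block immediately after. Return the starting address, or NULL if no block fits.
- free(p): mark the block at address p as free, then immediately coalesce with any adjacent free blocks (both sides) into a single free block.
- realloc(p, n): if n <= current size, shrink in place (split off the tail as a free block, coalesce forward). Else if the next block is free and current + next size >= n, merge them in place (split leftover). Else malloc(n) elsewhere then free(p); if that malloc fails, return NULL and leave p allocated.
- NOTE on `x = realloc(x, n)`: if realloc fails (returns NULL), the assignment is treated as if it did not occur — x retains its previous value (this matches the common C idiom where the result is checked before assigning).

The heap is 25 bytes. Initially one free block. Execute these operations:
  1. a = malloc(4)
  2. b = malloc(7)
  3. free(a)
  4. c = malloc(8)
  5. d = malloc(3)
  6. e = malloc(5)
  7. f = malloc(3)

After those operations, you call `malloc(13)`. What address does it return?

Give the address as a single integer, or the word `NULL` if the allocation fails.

Answer: NULL

Derivation:
Op 1: a = malloc(4) -> a = 0; heap: [0-3 ALLOC][4-24 FREE]
Op 2: b = malloc(7) -> b = 4; heap: [0-3 ALLOC][4-10 ALLOC][11-24 FREE]
Op 3: free(a) -> (freed a); heap: [0-3 FREE][4-10 ALLOC][11-24 FREE]
Op 4: c = malloc(8) -> c = 11; heap: [0-3 FREE][4-10 ALLOC][11-18 ALLOC][19-24 FREE]
Op 5: d = malloc(3) -> d = 0; heap: [0-2 ALLOC][3-3 FREE][4-10 ALLOC][11-18 ALLOC][19-24 FREE]
Op 6: e = malloc(5) -> e = 19; heap: [0-2 ALLOC][3-3 FREE][4-10 ALLOC][11-18 ALLOC][19-23 ALLOC][24-24 FREE]
Op 7: f = malloc(3) -> f = NULL; heap: [0-2 ALLOC][3-3 FREE][4-10 ALLOC][11-18 ALLOC][19-23 ALLOC][24-24 FREE]
malloc(13): first-fit scan over [0-2 ALLOC][3-3 FREE][4-10 ALLOC][11-18 ALLOC][19-23 ALLOC][24-24 FREE] -> NULL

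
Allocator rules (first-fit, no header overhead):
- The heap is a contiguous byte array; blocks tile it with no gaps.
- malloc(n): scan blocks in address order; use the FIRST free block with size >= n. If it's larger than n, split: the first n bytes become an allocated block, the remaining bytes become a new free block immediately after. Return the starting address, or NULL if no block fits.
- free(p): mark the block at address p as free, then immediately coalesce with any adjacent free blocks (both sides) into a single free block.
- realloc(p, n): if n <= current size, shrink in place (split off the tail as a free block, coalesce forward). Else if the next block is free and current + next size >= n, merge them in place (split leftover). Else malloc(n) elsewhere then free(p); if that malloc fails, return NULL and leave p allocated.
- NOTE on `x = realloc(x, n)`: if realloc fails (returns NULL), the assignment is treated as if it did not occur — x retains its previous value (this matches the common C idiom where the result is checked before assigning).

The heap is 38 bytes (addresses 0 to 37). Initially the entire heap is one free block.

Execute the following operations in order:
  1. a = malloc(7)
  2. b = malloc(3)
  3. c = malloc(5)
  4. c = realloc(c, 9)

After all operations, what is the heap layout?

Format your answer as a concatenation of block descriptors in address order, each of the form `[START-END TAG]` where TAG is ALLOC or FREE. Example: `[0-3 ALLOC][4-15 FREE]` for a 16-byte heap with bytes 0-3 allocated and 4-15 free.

Op 1: a = malloc(7) -> a = 0; heap: [0-6 ALLOC][7-37 FREE]
Op 2: b = malloc(3) -> b = 7; heap: [0-6 ALLOC][7-9 ALLOC][10-37 FREE]
Op 3: c = malloc(5) -> c = 10; heap: [0-6 ALLOC][7-9 ALLOC][10-14 ALLOC][15-37 FREE]
Op 4: c = realloc(c, 9) -> c = 10; heap: [0-6 ALLOC][7-9 ALLOC][10-18 ALLOC][19-37 FREE]

Answer: [0-6 ALLOC][7-9 ALLOC][10-18 ALLOC][19-37 FREE]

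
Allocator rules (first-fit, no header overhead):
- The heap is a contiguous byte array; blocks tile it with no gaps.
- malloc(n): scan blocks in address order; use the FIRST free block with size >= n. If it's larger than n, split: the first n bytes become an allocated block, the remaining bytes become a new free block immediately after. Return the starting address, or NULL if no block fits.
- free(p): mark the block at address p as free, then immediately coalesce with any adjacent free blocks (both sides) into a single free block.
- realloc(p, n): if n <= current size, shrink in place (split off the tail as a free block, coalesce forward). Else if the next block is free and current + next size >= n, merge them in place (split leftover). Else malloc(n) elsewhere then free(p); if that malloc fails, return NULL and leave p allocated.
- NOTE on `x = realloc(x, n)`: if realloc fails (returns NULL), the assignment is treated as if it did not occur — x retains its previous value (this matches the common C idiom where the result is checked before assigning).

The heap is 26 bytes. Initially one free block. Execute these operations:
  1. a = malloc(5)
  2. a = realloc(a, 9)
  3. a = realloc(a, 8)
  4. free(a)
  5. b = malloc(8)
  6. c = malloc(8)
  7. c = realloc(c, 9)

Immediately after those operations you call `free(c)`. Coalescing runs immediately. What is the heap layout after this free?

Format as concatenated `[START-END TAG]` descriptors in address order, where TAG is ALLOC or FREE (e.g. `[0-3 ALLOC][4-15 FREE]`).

Op 1: a = malloc(5) -> a = 0; heap: [0-4 ALLOC][5-25 FREE]
Op 2: a = realloc(a, 9) -> a = 0; heap: [0-8 ALLOC][9-25 FREE]
Op 3: a = realloc(a, 8) -> a = 0; heap: [0-7 ALLOC][8-25 FREE]
Op 4: free(a) -> (freed a); heap: [0-25 FREE]
Op 5: b = malloc(8) -> b = 0; heap: [0-7 ALLOC][8-25 FREE]
Op 6: c = malloc(8) -> c = 8; heap: [0-7 ALLOC][8-15 ALLOC][16-25 FREE]
Op 7: c = realloc(c, 9) -> c = 8; heap: [0-7 ALLOC][8-16 ALLOC][17-25 FREE]
free(c): c = 8 -> block [8-16 ALLOC]; mark free, coalesce with adjacent free neighbors -> [0-7 ALLOC][8-25 FREE]

Answer: [0-7 ALLOC][8-25 FREE]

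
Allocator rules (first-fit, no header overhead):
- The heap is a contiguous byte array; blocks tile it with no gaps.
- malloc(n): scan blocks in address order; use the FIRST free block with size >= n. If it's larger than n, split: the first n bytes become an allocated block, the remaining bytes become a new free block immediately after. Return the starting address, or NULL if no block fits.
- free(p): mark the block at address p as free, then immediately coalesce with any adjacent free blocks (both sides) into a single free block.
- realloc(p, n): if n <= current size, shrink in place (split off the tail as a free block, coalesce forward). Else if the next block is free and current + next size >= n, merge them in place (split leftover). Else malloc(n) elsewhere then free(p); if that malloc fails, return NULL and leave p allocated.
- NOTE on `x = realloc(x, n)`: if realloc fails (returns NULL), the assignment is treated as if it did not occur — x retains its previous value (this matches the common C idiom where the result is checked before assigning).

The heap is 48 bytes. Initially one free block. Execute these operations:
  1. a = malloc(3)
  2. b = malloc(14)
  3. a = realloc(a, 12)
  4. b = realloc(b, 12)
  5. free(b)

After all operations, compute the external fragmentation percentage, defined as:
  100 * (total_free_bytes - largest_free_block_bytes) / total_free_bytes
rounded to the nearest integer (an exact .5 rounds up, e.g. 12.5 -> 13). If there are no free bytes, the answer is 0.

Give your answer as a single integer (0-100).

Op 1: a = malloc(3) -> a = 0; heap: [0-2 ALLOC][3-47 FREE]
Op 2: b = malloc(14) -> b = 3; heap: [0-2 ALLOC][3-16 ALLOC][17-47 FREE]
Op 3: a = realloc(a, 12) -> a = 17; heap: [0-2 FREE][3-16 ALLOC][17-28 ALLOC][29-47 FREE]
Op 4: b = realloc(b, 12) -> b = 3; heap: [0-2 FREE][3-14 ALLOC][15-16 FREE][17-28 ALLOC][29-47 FREE]
Op 5: free(b) -> (freed b); heap: [0-16 FREE][17-28 ALLOC][29-47 FREE]
Free blocks: [17 19] total_free=36 largest=19 -> 100*(36-19)/36 = 1700/36 ≈ 47.222 -> rounds to 47

Answer: 47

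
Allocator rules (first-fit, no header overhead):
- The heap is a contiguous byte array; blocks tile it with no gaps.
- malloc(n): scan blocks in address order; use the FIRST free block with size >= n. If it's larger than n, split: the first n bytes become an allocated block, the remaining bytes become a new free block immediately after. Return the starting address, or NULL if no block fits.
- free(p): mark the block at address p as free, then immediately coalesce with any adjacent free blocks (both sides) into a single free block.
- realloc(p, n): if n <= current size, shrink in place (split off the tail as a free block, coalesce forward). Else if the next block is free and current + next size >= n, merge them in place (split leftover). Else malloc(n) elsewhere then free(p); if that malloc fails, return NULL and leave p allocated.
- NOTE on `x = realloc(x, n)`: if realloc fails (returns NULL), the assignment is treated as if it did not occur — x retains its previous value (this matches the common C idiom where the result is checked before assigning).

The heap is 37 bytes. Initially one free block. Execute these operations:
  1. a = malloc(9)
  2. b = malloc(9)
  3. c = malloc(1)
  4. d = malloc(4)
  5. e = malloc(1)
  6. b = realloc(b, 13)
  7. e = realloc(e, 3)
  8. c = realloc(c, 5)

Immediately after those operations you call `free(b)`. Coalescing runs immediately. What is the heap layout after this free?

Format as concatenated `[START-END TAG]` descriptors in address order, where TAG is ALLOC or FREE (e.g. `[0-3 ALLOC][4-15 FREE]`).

Op 1: a = malloc(9) -> a = 0; heap: [0-8 ALLOC][9-36 FREE]
Op 2: b = malloc(9) -> b = 9; heap: [0-8 ALLOC][9-17 ALLOC][18-36 FREE]
Op 3: c = malloc(1) -> c = 18; heap: [0-8 ALLOC][9-17 ALLOC][18-18 ALLOC][19-36 FREE]
Op 4: d = malloc(4) -> d = 19; heap: [0-8 ALLOC][9-17 ALLOC][18-18 ALLOC][19-22 ALLOC][23-36 FREE]
Op 5: e = malloc(1) -> e = 23; heap: [0-8 ALLOC][9-17 ALLOC][18-18 ALLOC][19-22 ALLOC][23-23 ALLOC][24-36 FREE]
Op 6: b = realloc(b, 13) -> b = 24; heap: [0-8 ALLOC][9-17 FREE][18-18 ALLOC][19-22 ALLOC][23-23 ALLOC][24-36 ALLOC]
Op 7: e = realloc(e, 3) -> e = 9; heap: [0-8 ALLOC][9-11 ALLOC][12-17 FREE][18-18 ALLOC][19-22 ALLOC][23-23 FREE][24-36 ALLOC]
Op 8: c = realloc(c, 5) -> c = 12; heap: [0-8 ALLOC][9-11 ALLOC][12-16 ALLOC][17-18 FREE][19-22 ALLOC][23-23 FREE][24-36 ALLOC]
free(b): b = 24 -> block [24-36 ALLOC]; mark free, coalesce with adjacent free neighbors -> [0-8 ALLOC][9-11 ALLOC][12-16 ALLOC][17-18 FREE][19-22 ALLOC][23-36 FREE]

Answer: [0-8 ALLOC][9-11 ALLOC][12-16 ALLOC][17-18 FREE][19-22 ALLOC][23-36 FREE]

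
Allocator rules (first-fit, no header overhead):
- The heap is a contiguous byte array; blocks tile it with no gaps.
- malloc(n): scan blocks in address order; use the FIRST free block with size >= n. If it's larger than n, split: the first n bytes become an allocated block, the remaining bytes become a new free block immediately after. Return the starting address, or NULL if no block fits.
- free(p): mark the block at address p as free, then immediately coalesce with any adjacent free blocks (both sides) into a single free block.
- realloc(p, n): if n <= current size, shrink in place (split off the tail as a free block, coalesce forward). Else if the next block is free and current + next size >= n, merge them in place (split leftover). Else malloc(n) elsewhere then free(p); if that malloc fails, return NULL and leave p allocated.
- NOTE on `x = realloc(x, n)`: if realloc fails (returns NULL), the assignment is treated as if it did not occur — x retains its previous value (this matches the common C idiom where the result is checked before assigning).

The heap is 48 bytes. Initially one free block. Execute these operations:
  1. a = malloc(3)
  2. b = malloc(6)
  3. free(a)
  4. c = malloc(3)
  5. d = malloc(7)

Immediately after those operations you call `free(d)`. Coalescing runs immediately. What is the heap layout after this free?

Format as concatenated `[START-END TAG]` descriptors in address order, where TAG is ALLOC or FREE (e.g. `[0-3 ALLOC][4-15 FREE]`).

Op 1: a = malloc(3) -> a = 0; heap: [0-2 ALLOC][3-47 FREE]
Op 2: b = malloc(6) -> b = 3; heap: [0-2 ALLOC][3-8 ALLOC][9-47 FREE]
Op 3: free(a) -> (freed a); heap: [0-2 FREE][3-8 ALLOC][9-47 FREE]
Op 4: c = malloc(3) -> c = 0; heap: [0-2 ALLOC][3-8 ALLOC][9-47 FREE]
Op 5: d = malloc(7) -> d = 9; heap: [0-2 ALLOC][3-8 ALLOC][9-15 ALLOC][16-47 FREE]
free(d): d = 9 -> block [9-15 ALLOC]; mark free, coalesce with adjacent free neighbors -> [0-2 ALLOC][3-8 ALLOC][9-47 FREE]

Answer: [0-2 ALLOC][3-8 ALLOC][9-47 FREE]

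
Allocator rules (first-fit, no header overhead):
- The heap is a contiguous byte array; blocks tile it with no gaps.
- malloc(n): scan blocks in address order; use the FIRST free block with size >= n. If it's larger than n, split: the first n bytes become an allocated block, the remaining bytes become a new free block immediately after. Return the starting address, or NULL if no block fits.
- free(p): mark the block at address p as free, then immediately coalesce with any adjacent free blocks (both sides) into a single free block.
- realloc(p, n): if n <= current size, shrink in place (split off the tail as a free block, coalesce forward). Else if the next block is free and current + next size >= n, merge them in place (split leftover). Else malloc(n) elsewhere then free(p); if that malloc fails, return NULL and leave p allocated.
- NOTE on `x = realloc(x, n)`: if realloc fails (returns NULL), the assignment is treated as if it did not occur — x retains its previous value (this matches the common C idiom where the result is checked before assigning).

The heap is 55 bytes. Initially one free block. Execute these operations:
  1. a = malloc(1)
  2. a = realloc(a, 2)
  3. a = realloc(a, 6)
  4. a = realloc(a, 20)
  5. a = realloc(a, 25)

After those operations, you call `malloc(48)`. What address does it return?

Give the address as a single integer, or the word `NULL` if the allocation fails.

Op 1: a = malloc(1) -> a = 0; heap: [0-0 ALLOC][1-54 FREE]
Op 2: a = realloc(a, 2) -> a = 0; heap: [0-1 ALLOC][2-54 FREE]
Op 3: a = realloc(a, 6) -> a = 0; heap: [0-5 ALLOC][6-54 FREE]
Op 4: a = realloc(a, 20) -> a = 0; heap: [0-19 ALLOC][20-54 FREE]
Op 5: a = realloc(a, 25) -> a = 0; heap: [0-24 ALLOC][25-54 FREE]
malloc(48): first-fit scan over [0-24 ALLOC][25-54 FREE] -> NULL

Answer: NULL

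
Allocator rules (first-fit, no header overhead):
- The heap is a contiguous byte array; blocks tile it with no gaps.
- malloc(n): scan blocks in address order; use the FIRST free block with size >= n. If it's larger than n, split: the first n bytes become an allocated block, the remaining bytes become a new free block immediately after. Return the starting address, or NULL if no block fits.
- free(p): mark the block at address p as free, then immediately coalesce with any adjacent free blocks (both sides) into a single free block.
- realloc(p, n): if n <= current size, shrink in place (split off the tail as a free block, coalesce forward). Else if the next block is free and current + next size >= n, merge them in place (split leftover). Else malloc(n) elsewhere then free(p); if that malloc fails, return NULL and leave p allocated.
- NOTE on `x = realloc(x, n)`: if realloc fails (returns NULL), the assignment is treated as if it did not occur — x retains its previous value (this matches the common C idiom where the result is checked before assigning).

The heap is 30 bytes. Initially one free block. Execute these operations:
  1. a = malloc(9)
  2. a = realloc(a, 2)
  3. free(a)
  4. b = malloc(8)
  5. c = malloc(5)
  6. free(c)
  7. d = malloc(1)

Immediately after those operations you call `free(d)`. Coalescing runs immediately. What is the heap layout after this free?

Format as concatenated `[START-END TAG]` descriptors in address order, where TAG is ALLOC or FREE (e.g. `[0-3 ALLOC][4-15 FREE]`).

Answer: [0-7 ALLOC][8-29 FREE]

Derivation:
Op 1: a = malloc(9) -> a = 0; heap: [0-8 ALLOC][9-29 FREE]
Op 2: a = realloc(a, 2) -> a = 0; heap: [0-1 ALLOC][2-29 FREE]
Op 3: free(a) -> (freed a); heap: [0-29 FREE]
Op 4: b = malloc(8) -> b = 0; heap: [0-7 ALLOC][8-29 FREE]
Op 5: c = malloc(5) -> c = 8; heap: [0-7 ALLOC][8-12 ALLOC][13-29 FREE]
Op 6: free(c) -> (freed c); heap: [0-7 ALLOC][8-29 FREE]
Op 7: d = malloc(1) -> d = 8; heap: [0-7 ALLOC][8-8 ALLOC][9-29 FREE]
free(d): d = 8 -> block [8-8 ALLOC]; mark free, coalesce with adjacent free neighbors -> [0-7 ALLOC][8-29 FREE]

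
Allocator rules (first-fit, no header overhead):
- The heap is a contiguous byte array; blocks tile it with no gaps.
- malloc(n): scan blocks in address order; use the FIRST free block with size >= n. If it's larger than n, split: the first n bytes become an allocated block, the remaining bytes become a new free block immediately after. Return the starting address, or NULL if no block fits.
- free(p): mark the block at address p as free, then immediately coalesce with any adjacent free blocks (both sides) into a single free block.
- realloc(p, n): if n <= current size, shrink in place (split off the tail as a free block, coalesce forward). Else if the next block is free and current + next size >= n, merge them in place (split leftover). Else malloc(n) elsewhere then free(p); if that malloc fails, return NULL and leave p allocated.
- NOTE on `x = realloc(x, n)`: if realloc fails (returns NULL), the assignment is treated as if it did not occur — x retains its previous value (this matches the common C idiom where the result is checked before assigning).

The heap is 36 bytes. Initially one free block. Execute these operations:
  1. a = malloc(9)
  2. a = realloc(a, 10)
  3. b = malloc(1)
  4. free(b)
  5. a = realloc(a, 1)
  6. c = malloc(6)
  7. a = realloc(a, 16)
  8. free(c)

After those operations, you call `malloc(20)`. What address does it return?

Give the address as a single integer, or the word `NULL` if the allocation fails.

Answer: NULL

Derivation:
Op 1: a = malloc(9) -> a = 0; heap: [0-8 ALLOC][9-35 FREE]
Op 2: a = realloc(a, 10) -> a = 0; heap: [0-9 ALLOC][10-35 FREE]
Op 3: b = malloc(1) -> b = 10; heap: [0-9 ALLOC][10-10 ALLOC][11-35 FREE]
Op 4: free(b) -> (freed b); heap: [0-9 ALLOC][10-35 FREE]
Op 5: a = realloc(a, 1) -> a = 0; heap: [0-0 ALLOC][1-35 FREE]
Op 6: c = malloc(6) -> c = 1; heap: [0-0 ALLOC][1-6 ALLOC][7-35 FREE]
Op 7: a = realloc(a, 16) -> a = 7; heap: [0-0 FREE][1-6 ALLOC][7-22 ALLOC][23-35 FREE]
Op 8: free(c) -> (freed c); heap: [0-6 FREE][7-22 ALLOC][23-35 FREE]
malloc(20): first-fit scan over [0-6 FREE][7-22 ALLOC][23-35 FREE] -> NULL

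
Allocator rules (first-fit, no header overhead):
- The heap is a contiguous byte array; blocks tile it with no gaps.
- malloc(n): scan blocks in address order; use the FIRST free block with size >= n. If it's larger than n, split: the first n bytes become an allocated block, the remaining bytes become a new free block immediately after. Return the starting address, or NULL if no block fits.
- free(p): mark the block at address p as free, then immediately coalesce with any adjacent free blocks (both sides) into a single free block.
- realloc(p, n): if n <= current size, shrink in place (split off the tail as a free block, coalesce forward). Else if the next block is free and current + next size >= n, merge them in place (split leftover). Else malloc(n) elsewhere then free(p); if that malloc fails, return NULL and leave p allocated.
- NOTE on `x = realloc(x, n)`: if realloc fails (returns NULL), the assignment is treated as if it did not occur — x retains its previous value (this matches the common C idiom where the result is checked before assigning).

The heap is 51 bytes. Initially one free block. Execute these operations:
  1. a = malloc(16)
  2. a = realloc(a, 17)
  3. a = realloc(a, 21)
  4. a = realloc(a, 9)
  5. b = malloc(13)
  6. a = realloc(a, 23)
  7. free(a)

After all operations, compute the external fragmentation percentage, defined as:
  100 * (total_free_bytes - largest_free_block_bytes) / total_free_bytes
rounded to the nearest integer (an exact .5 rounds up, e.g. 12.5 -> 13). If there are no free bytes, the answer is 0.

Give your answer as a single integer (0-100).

Op 1: a = malloc(16) -> a = 0; heap: [0-15 ALLOC][16-50 FREE]
Op 2: a = realloc(a, 17) -> a = 0; heap: [0-16 ALLOC][17-50 FREE]
Op 3: a = realloc(a, 21) -> a = 0; heap: [0-20 ALLOC][21-50 FREE]
Op 4: a = realloc(a, 9) -> a = 0; heap: [0-8 ALLOC][9-50 FREE]
Op 5: b = malloc(13) -> b = 9; heap: [0-8 ALLOC][9-21 ALLOC][22-50 FREE]
Op 6: a = realloc(a, 23) -> a = 22; heap: [0-8 FREE][9-21 ALLOC][22-44 ALLOC][45-50 FREE]
Op 7: free(a) -> (freed a); heap: [0-8 FREE][9-21 ALLOC][22-50 FREE]
Free blocks: [9 29] total_free=38 largest=29 -> 100*(38-29)/38 = 900/38 ≈ 23.684 -> rounds to 24

Answer: 24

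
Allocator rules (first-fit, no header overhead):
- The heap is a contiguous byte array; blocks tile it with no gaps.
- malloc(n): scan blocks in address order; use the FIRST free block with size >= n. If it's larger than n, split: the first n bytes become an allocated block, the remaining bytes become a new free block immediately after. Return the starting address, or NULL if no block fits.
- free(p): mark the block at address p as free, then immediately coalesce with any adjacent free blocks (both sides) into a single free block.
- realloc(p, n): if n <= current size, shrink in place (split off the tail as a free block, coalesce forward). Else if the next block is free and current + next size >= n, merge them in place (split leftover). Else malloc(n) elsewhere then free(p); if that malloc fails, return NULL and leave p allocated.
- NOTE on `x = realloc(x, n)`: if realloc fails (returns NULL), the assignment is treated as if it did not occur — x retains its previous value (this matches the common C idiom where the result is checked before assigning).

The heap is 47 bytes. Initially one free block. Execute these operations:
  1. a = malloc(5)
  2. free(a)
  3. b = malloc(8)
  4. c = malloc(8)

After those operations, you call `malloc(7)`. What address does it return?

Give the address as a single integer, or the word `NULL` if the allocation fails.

Op 1: a = malloc(5) -> a = 0; heap: [0-4 ALLOC][5-46 FREE]
Op 2: free(a) -> (freed a); heap: [0-46 FREE]
Op 3: b = malloc(8) -> b = 0; heap: [0-7 ALLOC][8-46 FREE]
Op 4: c = malloc(8) -> c = 8; heap: [0-7 ALLOC][8-15 ALLOC][16-46 FREE]
malloc(7): first-fit scan over [0-7 ALLOC][8-15 ALLOC][16-46 FREE] -> 16

Answer: 16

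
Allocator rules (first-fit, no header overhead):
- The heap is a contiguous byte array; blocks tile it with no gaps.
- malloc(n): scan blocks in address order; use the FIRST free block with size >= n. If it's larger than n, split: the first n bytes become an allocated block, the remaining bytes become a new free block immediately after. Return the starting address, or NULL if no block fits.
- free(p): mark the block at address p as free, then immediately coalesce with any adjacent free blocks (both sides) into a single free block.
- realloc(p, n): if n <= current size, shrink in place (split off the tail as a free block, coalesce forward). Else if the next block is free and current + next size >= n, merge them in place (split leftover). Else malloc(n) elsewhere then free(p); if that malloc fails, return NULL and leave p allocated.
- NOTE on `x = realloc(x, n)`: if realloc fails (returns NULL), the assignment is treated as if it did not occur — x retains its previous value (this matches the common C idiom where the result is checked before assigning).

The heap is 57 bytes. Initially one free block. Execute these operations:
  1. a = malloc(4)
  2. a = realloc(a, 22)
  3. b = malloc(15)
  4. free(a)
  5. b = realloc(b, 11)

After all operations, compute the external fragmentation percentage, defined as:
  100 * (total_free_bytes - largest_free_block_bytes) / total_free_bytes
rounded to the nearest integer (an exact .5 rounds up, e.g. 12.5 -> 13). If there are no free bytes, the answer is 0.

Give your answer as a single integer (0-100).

Answer: 48

Derivation:
Op 1: a = malloc(4) -> a = 0; heap: [0-3 ALLOC][4-56 FREE]
Op 2: a = realloc(a, 22) -> a = 0; heap: [0-21 ALLOC][22-56 FREE]
Op 3: b = malloc(15) -> b = 22; heap: [0-21 ALLOC][22-36 ALLOC][37-56 FREE]
Op 4: free(a) -> (freed a); heap: [0-21 FREE][22-36 ALLOC][37-56 FREE]
Op 5: b = realloc(b, 11) -> b = 22; heap: [0-21 FREE][22-32 ALLOC][33-56 FREE]
Free blocks: [22 24] total_free=46 largest=24 -> 100*(46-24)/46 = 2200/46 ≈ 47.826 -> rounds to 48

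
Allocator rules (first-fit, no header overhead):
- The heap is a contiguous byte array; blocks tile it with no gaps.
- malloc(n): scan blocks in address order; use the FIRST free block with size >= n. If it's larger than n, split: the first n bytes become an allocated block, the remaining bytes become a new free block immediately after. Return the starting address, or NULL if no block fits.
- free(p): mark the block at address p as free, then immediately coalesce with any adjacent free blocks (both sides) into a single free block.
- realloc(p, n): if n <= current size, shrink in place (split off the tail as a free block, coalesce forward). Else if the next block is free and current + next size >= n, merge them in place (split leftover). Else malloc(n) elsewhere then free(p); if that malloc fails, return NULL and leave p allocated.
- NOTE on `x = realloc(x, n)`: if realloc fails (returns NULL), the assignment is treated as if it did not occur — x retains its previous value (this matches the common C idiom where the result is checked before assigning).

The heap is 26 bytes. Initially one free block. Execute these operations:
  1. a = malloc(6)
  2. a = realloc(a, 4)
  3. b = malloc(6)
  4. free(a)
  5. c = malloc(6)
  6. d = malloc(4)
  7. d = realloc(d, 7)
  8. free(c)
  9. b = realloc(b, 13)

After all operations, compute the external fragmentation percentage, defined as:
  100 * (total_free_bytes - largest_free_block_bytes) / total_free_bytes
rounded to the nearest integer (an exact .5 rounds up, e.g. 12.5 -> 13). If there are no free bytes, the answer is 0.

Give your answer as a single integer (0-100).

Op 1: a = malloc(6) -> a = 0; heap: [0-5 ALLOC][6-25 FREE]
Op 2: a = realloc(a, 4) -> a = 0; heap: [0-3 ALLOC][4-25 FREE]
Op 3: b = malloc(6) -> b = 4; heap: [0-3 ALLOC][4-9 ALLOC][10-25 FREE]
Op 4: free(a) -> (freed a); heap: [0-3 FREE][4-9 ALLOC][10-25 FREE]
Op 5: c = malloc(6) -> c = 10; heap: [0-3 FREE][4-9 ALLOC][10-15 ALLOC][16-25 FREE]
Op 6: d = malloc(4) -> d = 0; heap: [0-3 ALLOC][4-9 ALLOC][10-15 ALLOC][16-25 FREE]
Op 7: d = realloc(d, 7) -> d = 16; heap: [0-3 FREE][4-9 ALLOC][10-15 ALLOC][16-22 ALLOC][23-25 FREE]
Op 8: free(c) -> (freed c); heap: [0-3 FREE][4-9 ALLOC][10-15 FREE][16-22 ALLOC][23-25 FREE]
Op 9: b = realloc(b, 13) -> NULL (b unchanged); heap: [0-3 FREE][4-9 ALLOC][10-15 FREE][16-22 ALLOC][23-25 FREE]
Free blocks: [4 6 3] total_free=13 largest=6 -> 100*(13-6)/13 = 700/13 ≈ 53.846 -> rounds to 54

Answer: 54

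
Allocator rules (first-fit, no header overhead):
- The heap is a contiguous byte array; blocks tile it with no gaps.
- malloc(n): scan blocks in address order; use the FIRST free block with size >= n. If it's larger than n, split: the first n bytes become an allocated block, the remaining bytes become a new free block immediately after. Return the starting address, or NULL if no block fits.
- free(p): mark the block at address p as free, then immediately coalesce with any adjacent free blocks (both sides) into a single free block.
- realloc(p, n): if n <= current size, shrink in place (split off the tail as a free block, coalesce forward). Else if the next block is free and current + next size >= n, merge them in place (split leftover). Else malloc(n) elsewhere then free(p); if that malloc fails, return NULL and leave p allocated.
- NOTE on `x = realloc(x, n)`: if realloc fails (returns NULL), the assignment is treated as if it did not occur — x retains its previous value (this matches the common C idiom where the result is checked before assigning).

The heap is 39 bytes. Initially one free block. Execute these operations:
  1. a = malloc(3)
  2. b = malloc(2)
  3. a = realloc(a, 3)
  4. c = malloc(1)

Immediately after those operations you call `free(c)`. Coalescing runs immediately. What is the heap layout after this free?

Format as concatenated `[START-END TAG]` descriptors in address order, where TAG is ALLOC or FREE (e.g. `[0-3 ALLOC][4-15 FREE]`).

Op 1: a = malloc(3) -> a = 0; heap: [0-2 ALLOC][3-38 FREE]
Op 2: b = malloc(2) -> b = 3; heap: [0-2 ALLOC][3-4 ALLOC][5-38 FREE]
Op 3: a = realloc(a, 3) -> a = 0; heap: [0-2 ALLOC][3-4 ALLOC][5-38 FREE]
Op 4: c = malloc(1) -> c = 5; heap: [0-2 ALLOC][3-4 ALLOC][5-5 ALLOC][6-38 FREE]
free(c): c = 5 -> block [5-5 ALLOC]; mark free, coalesce with adjacent free neighbors -> [0-2 ALLOC][3-4 ALLOC][5-38 FREE]

Answer: [0-2 ALLOC][3-4 ALLOC][5-38 FREE]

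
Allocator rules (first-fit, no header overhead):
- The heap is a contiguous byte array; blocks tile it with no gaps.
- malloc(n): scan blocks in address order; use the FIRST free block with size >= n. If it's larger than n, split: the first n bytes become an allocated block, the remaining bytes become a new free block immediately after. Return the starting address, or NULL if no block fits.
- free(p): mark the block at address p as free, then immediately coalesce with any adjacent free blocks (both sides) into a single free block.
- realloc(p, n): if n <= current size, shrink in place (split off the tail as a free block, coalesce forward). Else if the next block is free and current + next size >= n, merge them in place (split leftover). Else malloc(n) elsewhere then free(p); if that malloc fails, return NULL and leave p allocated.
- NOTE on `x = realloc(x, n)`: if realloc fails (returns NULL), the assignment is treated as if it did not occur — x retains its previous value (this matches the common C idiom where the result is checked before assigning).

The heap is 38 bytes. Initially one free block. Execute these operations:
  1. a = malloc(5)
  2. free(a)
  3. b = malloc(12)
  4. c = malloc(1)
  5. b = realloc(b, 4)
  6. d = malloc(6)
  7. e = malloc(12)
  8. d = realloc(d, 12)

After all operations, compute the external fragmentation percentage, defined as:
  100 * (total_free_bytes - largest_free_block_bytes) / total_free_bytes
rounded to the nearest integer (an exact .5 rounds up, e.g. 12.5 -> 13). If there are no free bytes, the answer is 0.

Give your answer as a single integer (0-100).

Op 1: a = malloc(5) -> a = 0; heap: [0-4 ALLOC][5-37 FREE]
Op 2: free(a) -> (freed a); heap: [0-37 FREE]
Op 3: b = malloc(12) -> b = 0; heap: [0-11 ALLOC][12-37 FREE]
Op 4: c = malloc(1) -> c = 12; heap: [0-11 ALLOC][12-12 ALLOC][13-37 FREE]
Op 5: b = realloc(b, 4) -> b = 0; heap: [0-3 ALLOC][4-11 FREE][12-12 ALLOC][13-37 FREE]
Op 6: d = malloc(6) -> d = 4; heap: [0-3 ALLOC][4-9 ALLOC][10-11 FREE][12-12 ALLOC][13-37 FREE]
Op 7: e = malloc(12) -> e = 13; heap: [0-3 ALLOC][4-9 ALLOC][10-11 FREE][12-12 ALLOC][13-24 ALLOC][25-37 FREE]
Op 8: d = realloc(d, 12) -> d = 25; heap: [0-3 ALLOC][4-11 FREE][12-12 ALLOC][13-24 ALLOC][25-36 ALLOC][37-37 FREE]
Free blocks: [8 1] total_free=9 largest=8 -> 100*(9-8)/9 = 100/9 ≈ 11.111 -> rounds to 11

Answer: 11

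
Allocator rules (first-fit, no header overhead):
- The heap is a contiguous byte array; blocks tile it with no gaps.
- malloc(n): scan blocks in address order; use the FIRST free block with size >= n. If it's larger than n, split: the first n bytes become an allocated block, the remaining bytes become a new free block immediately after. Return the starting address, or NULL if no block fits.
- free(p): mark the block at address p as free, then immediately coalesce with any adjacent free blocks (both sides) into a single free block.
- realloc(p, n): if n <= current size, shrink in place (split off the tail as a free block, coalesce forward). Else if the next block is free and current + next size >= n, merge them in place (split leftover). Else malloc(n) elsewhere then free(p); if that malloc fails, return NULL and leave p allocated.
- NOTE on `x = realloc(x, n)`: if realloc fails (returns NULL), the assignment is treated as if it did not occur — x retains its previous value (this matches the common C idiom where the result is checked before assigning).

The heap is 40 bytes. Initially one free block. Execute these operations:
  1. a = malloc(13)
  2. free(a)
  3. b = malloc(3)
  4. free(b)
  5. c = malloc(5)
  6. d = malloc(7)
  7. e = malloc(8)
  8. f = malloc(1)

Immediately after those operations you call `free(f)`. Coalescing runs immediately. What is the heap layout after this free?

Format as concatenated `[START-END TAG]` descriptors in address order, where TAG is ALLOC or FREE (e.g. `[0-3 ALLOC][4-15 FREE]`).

Answer: [0-4 ALLOC][5-11 ALLOC][12-19 ALLOC][20-39 FREE]

Derivation:
Op 1: a = malloc(13) -> a = 0; heap: [0-12 ALLOC][13-39 FREE]
Op 2: free(a) -> (freed a); heap: [0-39 FREE]
Op 3: b = malloc(3) -> b = 0; heap: [0-2 ALLOC][3-39 FREE]
Op 4: free(b) -> (freed b); heap: [0-39 FREE]
Op 5: c = malloc(5) -> c = 0; heap: [0-4 ALLOC][5-39 FREE]
Op 6: d = malloc(7) -> d = 5; heap: [0-4 ALLOC][5-11 ALLOC][12-39 FREE]
Op 7: e = malloc(8) -> e = 12; heap: [0-4 ALLOC][5-11 ALLOC][12-19 ALLOC][20-39 FREE]
Op 8: f = malloc(1) -> f = 20; heap: [0-4 ALLOC][5-11 ALLOC][12-19 ALLOC][20-20 ALLOC][21-39 FREE]
free(f): f = 20 -> block [20-20 ALLOC]; mark free, coalesce with adjacent free neighbors -> [0-4 ALLOC][5-11 ALLOC][12-19 ALLOC][20-39 FREE]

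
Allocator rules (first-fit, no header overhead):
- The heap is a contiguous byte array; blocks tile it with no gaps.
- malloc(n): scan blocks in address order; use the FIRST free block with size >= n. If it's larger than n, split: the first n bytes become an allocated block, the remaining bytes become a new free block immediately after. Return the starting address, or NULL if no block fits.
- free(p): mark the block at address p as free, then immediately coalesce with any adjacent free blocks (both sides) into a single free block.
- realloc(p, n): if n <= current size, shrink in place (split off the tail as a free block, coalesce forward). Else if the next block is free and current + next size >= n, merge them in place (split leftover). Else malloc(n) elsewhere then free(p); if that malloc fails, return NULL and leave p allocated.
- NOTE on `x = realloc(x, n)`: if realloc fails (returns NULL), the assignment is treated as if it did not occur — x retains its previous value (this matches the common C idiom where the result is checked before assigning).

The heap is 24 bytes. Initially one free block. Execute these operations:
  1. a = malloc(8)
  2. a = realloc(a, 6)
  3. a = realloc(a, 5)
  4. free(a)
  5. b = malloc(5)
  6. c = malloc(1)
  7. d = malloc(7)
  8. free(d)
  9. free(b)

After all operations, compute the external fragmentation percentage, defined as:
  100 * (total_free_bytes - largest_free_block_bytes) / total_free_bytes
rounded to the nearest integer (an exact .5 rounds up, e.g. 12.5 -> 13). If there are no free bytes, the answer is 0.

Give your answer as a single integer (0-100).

Answer: 22

Derivation:
Op 1: a = malloc(8) -> a = 0; heap: [0-7 ALLOC][8-23 FREE]
Op 2: a = realloc(a, 6) -> a = 0; heap: [0-5 ALLOC][6-23 FREE]
Op 3: a = realloc(a, 5) -> a = 0; heap: [0-4 ALLOC][5-23 FREE]
Op 4: free(a) -> (freed a); heap: [0-23 FREE]
Op 5: b = malloc(5) -> b = 0; heap: [0-4 ALLOC][5-23 FREE]
Op 6: c = malloc(1) -> c = 5; heap: [0-4 ALLOC][5-5 ALLOC][6-23 FREE]
Op 7: d = malloc(7) -> d = 6; heap: [0-4 ALLOC][5-5 ALLOC][6-12 ALLOC][13-23 FREE]
Op 8: free(d) -> (freed d); heap: [0-4 ALLOC][5-5 ALLOC][6-23 FREE]
Op 9: free(b) -> (freed b); heap: [0-4 FREE][5-5 ALLOC][6-23 FREE]
Free blocks: [5 18] total_free=23 largest=18 -> 100*(23-18)/23 = 500/23 ≈ 21.739 -> rounds to 22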